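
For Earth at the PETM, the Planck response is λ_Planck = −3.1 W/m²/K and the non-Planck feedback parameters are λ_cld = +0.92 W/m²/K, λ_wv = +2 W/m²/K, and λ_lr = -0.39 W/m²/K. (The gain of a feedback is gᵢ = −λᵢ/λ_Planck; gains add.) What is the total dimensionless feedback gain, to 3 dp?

0.816

Convert to gains: g_cld = 0.92/3.1 = 0.2968; g_wv = 2/3.1 = 0.6452; g_lr = -0.39/3.1 = -0.1258.
Total gain g = 0.8162.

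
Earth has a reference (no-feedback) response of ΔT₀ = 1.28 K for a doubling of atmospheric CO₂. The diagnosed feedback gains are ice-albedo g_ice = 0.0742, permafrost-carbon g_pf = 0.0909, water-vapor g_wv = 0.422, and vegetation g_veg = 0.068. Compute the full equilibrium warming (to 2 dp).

3.71 K

Total gain g = 0.0742 + 0.0909 + 0.422 + 0.068 = 0.6551.
Amplification A = 1/(1 − 0.6551) = 2.899.
ΔT = 1.28 × 2.899 = 3.71 K.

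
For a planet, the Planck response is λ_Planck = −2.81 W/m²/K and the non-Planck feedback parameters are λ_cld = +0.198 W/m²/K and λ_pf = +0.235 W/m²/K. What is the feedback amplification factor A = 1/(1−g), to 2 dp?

Convert to gains: g_cld = 0.198/2.81 = 0.07046; g_pf = 0.235/2.81 = 0.08363.
Total gain g = 0.15409.
A = 1/(1 − 0.15409) = 1.18.

1.18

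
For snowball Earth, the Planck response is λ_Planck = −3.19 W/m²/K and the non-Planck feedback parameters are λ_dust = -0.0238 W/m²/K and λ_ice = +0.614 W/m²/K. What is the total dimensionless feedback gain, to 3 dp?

Convert to gains: g_dust = -0.0238/3.19 = -0.007461; g_ice = 0.614/3.19 = 0.1925.
Total gain g = 0.185039.

0.185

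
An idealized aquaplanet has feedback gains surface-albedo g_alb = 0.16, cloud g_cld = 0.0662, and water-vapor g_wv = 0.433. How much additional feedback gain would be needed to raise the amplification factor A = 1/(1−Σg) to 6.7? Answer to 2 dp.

Current total gain = 0.6592.
Target gain for A = 6.7: g* = 1 − 1/6.7 = 0.8507.
Additional gain needed = 0.8507 − 0.6592 = 0.19.

0.19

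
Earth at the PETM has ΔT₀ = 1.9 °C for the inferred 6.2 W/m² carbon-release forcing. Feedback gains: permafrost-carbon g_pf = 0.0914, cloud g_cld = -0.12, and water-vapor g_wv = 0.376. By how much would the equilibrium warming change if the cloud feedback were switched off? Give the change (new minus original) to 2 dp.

Original: g = 0.3474, ΔT = 1.9/(1−0.3474) = 2.9114 °C.
Without cloud: g' = 0.4674, ΔT' = 1.9/(1−0.4674) = 3.5674 °C.
Change = 3.5674 − 2.9114 = 0.66 °C.

0.66 °C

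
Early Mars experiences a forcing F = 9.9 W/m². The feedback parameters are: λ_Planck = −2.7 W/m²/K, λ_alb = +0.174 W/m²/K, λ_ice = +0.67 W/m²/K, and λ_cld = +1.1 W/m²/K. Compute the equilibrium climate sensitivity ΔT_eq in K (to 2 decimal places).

13.10 K

Net feedback parameter λ = (−2.7) + (+0.174) + (+0.67) + (+1.1) = -0.756 W/m²/K.
ΔT = −F/λ = −9.9/(-0.756) = 13.10 K.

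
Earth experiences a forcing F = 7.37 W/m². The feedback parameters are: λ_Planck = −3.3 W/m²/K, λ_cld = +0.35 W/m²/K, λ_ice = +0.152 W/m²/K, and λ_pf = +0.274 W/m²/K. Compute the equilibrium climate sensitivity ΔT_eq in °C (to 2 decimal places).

2.92 °C

Net feedback parameter λ = (−3.3) + (+0.35) + (+0.152) + (+0.274) = -2.524 W/m²/K.
ΔT = −F/λ = −7.37/(-2.524) = 2.92 °C.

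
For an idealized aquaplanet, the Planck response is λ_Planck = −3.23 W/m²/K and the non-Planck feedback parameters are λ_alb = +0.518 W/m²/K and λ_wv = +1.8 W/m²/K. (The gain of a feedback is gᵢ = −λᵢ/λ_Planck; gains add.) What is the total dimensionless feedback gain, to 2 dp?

0.72

Convert to gains: g_alb = 0.518/3.23 = 0.1604; g_wv = 1.8/3.23 = 0.5573.
Total gain g = 0.7177.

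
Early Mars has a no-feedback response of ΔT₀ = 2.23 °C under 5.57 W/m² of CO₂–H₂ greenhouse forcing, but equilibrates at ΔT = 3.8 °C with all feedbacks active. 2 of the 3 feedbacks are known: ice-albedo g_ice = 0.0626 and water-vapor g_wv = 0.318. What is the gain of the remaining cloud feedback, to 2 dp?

Amplification A = ΔT/ΔT₀ = 3.8/2.23 = 1.704.
Total gain g = 1 − 1/A = 1 − 1/1.704 = 0.4131.
Known gains sum to 0.0626 + 0.318 = 0.3806.
g_cld = 0.4131 − 0.3806 = 0.03.

0.03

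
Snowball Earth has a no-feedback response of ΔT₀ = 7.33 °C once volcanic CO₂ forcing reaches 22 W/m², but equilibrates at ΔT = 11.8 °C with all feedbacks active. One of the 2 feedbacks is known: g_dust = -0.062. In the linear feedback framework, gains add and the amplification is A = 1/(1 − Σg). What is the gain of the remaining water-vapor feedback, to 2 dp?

Amplification A = ΔT/ΔT₀ = 11.8/7.33 = 1.61.
Total gain g = 1 − 1/A = 1 − 1/1.61 = 0.3789.
The known gain is -0.062.
g_wv = 0.3789 + 0.062 = 0.44.

0.44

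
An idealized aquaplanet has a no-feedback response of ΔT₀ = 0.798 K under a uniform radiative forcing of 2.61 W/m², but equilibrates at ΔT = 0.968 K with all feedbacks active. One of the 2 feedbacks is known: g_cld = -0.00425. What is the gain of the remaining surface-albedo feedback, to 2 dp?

0.18

Amplification A = ΔT/ΔT₀ = 0.968/0.798 = 1.213.
Total gain g = 1 − 1/A = 1 − 1/1.213 = 0.1756.
The known gain is -0.00425.
g_alb = 0.1756 + 0.00425 = 0.18.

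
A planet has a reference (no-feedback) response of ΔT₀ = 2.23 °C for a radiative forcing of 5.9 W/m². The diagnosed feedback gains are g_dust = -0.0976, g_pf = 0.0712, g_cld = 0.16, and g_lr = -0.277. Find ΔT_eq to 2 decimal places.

1.95 °C

Total gain g = -0.0976 + 0.0712 + 0.16 − 0.277 = -0.1434.
Amplification A = 1/(1 + 0.1434) = 0.8746.
ΔT = 2.23 × 0.8746 = 1.95 °C.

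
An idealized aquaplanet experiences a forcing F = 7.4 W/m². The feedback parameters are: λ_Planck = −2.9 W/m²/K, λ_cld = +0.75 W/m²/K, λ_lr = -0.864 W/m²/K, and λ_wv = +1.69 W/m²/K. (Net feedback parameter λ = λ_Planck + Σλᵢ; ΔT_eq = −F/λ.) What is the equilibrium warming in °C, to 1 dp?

Net feedback parameter λ = (−2.9) + (+0.75) + (-0.864) + (+1.69) = -1.324 W/m²/K.
ΔT = −F/λ = −7.4/(-1.324) = 5.6 °C.

5.6 °C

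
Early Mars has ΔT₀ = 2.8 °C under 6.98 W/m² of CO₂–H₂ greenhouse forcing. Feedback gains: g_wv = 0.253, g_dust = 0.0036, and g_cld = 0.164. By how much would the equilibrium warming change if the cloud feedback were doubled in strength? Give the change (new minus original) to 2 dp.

1.91 °C

Original: g = 0.4206, ΔT = 2.8/(1−0.4206) = 4.8326 °C.
With doubled cloud: g' = 0.5846, ΔT' = 2.8/(1−0.5846) = 6.7405 °C.
Change = 6.7405 − 4.8326 = 1.91 °C.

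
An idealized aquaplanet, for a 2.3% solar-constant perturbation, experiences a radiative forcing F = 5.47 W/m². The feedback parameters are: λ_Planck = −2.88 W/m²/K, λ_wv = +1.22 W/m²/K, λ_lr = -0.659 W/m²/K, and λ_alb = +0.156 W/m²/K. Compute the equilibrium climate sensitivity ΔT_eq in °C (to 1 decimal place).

Net feedback parameter λ = (−2.88) + (+1.22) + (-0.659) + (+0.156) = -2.163 W/m²/K.
ΔT = −F/λ = −5.47/(-2.163) = 2.5 °C.

2.5 °C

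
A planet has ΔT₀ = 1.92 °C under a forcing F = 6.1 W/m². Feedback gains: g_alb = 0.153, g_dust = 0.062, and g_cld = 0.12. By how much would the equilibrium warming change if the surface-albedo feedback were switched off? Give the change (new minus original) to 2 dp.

Original: g = 0.335, ΔT = 1.92/(1−0.335) = 2.8872 °C.
Without surface-albedo: g' = 0.182, ΔT' = 1.92/(1−0.182) = 2.3472 °C.
Change = 2.3472 − 2.8872 = -0.54 °C.

-0.54 °C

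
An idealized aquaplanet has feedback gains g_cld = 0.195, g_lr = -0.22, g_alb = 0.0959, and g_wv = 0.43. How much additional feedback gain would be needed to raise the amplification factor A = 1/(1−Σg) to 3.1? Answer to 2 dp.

0.18

Current total gain = 0.5009.
Target gain for A = 3.1: g* = 1 − 1/3.1 = 0.6774.
Additional gain needed = 0.6774 − 0.5009 = 0.18.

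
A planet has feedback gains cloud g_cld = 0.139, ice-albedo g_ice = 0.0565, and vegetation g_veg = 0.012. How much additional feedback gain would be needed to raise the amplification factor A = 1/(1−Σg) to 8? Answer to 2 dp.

Current total gain = 0.2075.
Target gain for A = 8: g* = 1 − 1/8 = 0.875.
Additional gain needed = 0.875 − 0.2075 = 0.67.

0.67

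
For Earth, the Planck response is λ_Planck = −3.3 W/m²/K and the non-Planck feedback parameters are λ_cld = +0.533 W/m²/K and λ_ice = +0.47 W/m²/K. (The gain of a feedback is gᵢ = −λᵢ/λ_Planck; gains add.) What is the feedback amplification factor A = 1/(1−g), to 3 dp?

1.437

Convert to gains: g_cld = 0.533/3.3 = 0.1615; g_ice = 0.47/3.3 = 0.1424.
Total gain g = 0.3039.
A = 1/(1 − 0.3039) = 1.437.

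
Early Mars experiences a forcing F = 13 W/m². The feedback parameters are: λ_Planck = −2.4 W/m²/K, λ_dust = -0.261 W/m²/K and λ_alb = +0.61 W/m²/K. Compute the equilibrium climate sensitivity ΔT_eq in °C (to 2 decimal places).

6.34 °C

Net feedback parameter λ = (−2.4) + (-0.261) + (+0.61) = -2.051 W/m²/K.
ΔT = −F/λ = −13/(-2.051) = 6.34 °C.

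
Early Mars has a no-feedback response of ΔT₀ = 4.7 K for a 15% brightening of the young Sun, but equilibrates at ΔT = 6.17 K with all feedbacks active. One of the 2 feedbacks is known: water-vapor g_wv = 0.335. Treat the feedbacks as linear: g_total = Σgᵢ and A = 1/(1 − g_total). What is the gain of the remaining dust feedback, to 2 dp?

-0.10

Amplification A = ΔT/ΔT₀ = 6.17/4.7 = 1.313.
Total gain g = 1 − 1/A = 1 − 1/1.313 = 0.2384.
The known gain is 0.335.
g_dust = 0.2384 − 0.335 = -0.10.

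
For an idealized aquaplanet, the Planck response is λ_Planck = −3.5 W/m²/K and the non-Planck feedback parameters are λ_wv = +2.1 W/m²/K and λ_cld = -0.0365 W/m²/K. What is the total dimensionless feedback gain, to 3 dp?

Convert to gains: g_wv = 2.1/3.5 = 0.6; g_cld = -0.0365/3.5 = -0.01043.
Total gain g = 0.58957.

0.590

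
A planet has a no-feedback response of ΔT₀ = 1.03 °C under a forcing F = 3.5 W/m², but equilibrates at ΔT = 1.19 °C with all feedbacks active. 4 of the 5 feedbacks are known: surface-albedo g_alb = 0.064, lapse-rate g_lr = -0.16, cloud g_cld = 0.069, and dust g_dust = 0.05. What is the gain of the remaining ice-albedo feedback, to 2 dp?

0.11

Amplification A = ΔT/ΔT₀ = 1.19/1.03 = 1.155.
Total gain g = 1 − 1/A = 1 − 1/1.155 = 0.1342.
Known gains sum to 0.064 − 0.16 + 0.069 + 0.05 = 0.023.
g_ice = 0.1342 − 0.023 = 0.11.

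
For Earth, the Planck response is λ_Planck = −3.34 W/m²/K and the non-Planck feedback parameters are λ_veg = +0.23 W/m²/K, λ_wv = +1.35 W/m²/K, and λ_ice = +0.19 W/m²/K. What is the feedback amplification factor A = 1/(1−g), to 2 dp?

2.13

Convert to gains: g_veg = 0.23/3.34 = 0.06886; g_wv = 1.35/3.34 = 0.4042; g_ice = 0.19/3.34 = 0.05689.
Total gain g = 0.52995.
A = 1/(1 − 0.52995) = 2.13.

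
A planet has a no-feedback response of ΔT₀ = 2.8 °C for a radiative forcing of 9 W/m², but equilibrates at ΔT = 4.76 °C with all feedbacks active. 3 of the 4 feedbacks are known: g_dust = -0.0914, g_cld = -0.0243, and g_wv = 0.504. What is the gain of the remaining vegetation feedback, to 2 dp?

0.02

Amplification A = ΔT/ΔT₀ = 4.76/2.8 = 1.7.
Total gain g = 1 − 1/A = 1 − 1/1.7 = 0.4118.
Known gains sum to -0.0914 − 0.0243 + 0.504 = 0.3883.
g_veg = 0.4118 − 0.3883 = 0.02.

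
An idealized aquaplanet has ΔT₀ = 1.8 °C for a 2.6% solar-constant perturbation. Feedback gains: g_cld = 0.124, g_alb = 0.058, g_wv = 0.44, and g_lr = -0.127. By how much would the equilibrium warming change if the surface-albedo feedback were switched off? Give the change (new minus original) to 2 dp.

Original: g = 0.495, ΔT = 1.8/(1−0.495) = 3.5644 °C.
Without surface-albedo: g' = 0.437, ΔT' = 1.8/(1−0.437) = 3.1972 °C.
Change = 3.1972 − 3.5644 = -0.37 °C.

-0.37 °C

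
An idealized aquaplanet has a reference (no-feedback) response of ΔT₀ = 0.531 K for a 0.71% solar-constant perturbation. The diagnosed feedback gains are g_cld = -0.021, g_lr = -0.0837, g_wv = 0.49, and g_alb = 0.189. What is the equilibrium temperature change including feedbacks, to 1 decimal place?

Total gain g = -0.021 − 0.0837 + 0.49 + 0.189 = 0.5743.
Amplification A = 1/(1 − 0.5743) = 2.349.
ΔT = 0.531 × 2.349 = 1.2 K.

1.2 K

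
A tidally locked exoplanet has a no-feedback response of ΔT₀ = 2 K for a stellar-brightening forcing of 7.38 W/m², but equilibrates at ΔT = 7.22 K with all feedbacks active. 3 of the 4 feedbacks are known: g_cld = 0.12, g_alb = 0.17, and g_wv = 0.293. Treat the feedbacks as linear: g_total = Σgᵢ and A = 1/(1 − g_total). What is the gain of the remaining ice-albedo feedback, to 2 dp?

0.14

Amplification A = ΔT/ΔT₀ = 7.22/2 = 3.61.
Total gain g = 1 − 1/A = 1 − 1/3.61 = 0.723.
Known gains sum to 0.12 + 0.17 + 0.293 = 0.583.
g_ice = 0.723 − 0.583 = 0.14.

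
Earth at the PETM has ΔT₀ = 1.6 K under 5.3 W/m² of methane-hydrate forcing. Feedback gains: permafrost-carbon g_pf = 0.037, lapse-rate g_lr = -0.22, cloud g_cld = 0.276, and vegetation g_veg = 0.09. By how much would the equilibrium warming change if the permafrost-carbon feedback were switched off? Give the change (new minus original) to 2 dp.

Original: g = 0.183, ΔT = 1.6/(1−0.183) = 1.9584 K.
Without permafrost-carbon: g' = 0.146, ΔT' = 1.6/(1−0.146) = 1.8735 K.
Change = 1.8735 − 1.9584 = -0.08 K.

-0.08 K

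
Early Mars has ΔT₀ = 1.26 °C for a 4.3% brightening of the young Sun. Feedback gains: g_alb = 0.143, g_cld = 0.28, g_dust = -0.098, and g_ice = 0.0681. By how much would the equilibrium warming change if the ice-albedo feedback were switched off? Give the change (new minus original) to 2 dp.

Original: g = 0.3931, ΔT = 1.26/(1−0.3931) = 2.0761 °C.
Without ice-albedo: g' = 0.325, ΔT' = 1.26/(1−0.325) = 1.8667 °C.
Change = 1.8667 − 2.0761 = -0.21 °C.

-0.21 °C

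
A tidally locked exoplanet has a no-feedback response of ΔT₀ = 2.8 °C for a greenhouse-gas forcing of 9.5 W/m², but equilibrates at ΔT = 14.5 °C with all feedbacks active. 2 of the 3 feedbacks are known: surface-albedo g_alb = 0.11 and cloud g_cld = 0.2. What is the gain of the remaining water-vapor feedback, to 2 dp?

0.50

Amplification A = ΔT/ΔT₀ = 14.5/2.8 = 5.179.
Total gain g = 1 − 1/A = 1 − 1/5.179 = 0.8069.
Known gains sum to 0.11 + 0.2 = 0.31.
g_wv = 0.8069 − 0.31 = 0.50.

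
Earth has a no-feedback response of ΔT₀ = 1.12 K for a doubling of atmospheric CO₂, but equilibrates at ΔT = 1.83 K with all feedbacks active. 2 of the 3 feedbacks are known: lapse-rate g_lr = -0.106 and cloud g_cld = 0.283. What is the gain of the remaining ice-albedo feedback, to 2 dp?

0.21

Amplification A = ΔT/ΔT₀ = 1.83/1.12 = 1.634.
Total gain g = 1 − 1/A = 1 − 1/1.634 = 0.388.
Known gains sum to -0.106 + 0.283 = 0.177.
g_ice = 0.388 − 0.177 = 0.21.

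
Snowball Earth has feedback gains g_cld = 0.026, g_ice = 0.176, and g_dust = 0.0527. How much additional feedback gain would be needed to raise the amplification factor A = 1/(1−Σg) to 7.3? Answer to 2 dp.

Current total gain = 0.2547.
Target gain for A = 7.3: g* = 1 − 1/7.3 = 0.863.
Additional gain needed = 0.863 − 0.2547 = 0.61.

0.61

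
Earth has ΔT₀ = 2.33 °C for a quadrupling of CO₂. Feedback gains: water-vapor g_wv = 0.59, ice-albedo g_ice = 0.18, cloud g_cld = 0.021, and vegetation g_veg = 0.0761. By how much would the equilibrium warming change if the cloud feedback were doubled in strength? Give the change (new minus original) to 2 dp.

3.29 °C

Original: g = 0.8671, ΔT = 2.33/(1−0.8671) = 17.5320 °C.
With doubled cloud: g' = 0.8881, ΔT' = 2.33/(1−0.8881) = 20.8222 °C.
Change = 20.8222 − 17.5320 = 3.29 °C.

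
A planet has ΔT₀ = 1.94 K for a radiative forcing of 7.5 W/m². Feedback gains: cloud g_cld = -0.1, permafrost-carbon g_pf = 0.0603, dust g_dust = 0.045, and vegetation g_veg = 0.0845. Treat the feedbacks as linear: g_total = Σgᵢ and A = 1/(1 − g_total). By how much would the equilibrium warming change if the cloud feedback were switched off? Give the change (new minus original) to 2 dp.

0.26 K

Original: g = 0.0898, ΔT = 1.94/(1−0.0898) = 2.1314 K.
Without cloud: g' = 0.1898, ΔT' = 1.94/(1−0.1898) = 2.3945 K.
Change = 2.3945 − 2.1314 = 0.26 K.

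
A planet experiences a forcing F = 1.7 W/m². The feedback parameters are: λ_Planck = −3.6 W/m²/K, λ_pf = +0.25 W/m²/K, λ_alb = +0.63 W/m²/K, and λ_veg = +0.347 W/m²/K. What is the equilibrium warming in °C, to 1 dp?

Net feedback parameter λ = (−3.6) + (+0.25) + (+0.63) + (+0.347) = -2.373 W/m²/K.
ΔT = −F/λ = −1.7/(-2.373) = 0.7 °C.

0.7 °C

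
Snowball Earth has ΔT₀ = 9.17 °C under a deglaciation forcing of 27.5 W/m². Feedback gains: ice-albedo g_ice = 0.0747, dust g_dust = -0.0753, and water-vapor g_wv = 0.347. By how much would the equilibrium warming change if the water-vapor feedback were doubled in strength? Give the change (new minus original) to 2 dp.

15.88 °C

Original: g = 0.3464, ΔT = 9.17/(1−0.3464) = 14.0300 °C.
With doubled water-vapor: g' = 0.6934, ΔT' = 9.17/(1−0.6934) = 29.9087 °C.
Change = 29.9087 − 14.0300 = 15.88 °C.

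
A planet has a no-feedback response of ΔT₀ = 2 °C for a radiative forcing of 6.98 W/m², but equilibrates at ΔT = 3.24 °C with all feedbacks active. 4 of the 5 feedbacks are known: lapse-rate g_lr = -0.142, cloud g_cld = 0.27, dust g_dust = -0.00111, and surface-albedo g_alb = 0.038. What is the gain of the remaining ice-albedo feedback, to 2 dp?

Amplification A = ΔT/ΔT₀ = 3.24/2 = 1.62.
Total gain g = 1 − 1/A = 1 − 1/1.62 = 0.3827.
Known gains sum to -0.142 + 0.27 − 0.00111 + 0.038 = 0.16489.
g_ice = 0.3827 − 0.16489 = 0.22.

0.22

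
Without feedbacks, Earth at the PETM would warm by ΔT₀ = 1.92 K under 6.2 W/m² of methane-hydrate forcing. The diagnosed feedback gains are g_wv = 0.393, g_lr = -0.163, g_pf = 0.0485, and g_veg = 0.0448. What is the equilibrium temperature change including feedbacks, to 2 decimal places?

Total gain g = 0.393 − 0.163 + 0.0485 + 0.0448 = 0.3233.
Amplification A = 1/(1 − 0.3233) = 1.478.
ΔT = 1.92 × 1.478 = 2.84 K.

2.84 K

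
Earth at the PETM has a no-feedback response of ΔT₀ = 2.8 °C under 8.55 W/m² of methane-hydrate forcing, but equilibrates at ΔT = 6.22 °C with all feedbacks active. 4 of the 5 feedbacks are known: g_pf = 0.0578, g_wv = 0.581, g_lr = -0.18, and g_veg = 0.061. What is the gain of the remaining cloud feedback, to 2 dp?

0.03

Amplification A = ΔT/ΔT₀ = 6.22/2.8 = 2.221.
Total gain g = 1 − 1/A = 1 − 1/2.221 = 0.5498.
Known gains sum to 0.0578 + 0.581 − 0.18 + 0.061 = 0.5198.
g_cld = 0.5498 − 0.5198 = 0.03.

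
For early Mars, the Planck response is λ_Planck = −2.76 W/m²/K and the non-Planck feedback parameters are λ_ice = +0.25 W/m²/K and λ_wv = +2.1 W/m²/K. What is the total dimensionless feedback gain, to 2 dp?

Convert to gains: g_ice = 0.25/2.76 = 0.09058; g_wv = 2.1/2.76 = 0.7609.
Total gain g = 0.85148.

0.85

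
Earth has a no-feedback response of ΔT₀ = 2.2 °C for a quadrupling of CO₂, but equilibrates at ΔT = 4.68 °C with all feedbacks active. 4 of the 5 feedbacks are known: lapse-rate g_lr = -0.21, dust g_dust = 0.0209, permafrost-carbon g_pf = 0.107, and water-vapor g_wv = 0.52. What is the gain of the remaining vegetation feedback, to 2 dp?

Amplification A = ΔT/ΔT₀ = 4.68/2.2 = 2.127.
Total gain g = 1 − 1/A = 1 − 1/2.127 = 0.5299.
Known gains sum to -0.21 + 0.0209 + 0.107 + 0.52 = 0.4379.
g_veg = 0.5299 − 0.4379 = 0.09.

0.09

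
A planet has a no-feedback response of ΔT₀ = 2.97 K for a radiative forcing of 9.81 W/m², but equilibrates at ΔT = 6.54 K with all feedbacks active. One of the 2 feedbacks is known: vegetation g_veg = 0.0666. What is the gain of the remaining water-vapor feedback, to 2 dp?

0.48

Amplification A = ΔT/ΔT₀ = 6.54/2.97 = 2.202.
Total gain g = 1 − 1/A = 1 − 1/2.202 = 0.5459.
The known gain is 0.0666.
g_wv = 0.5459 − 0.0666 = 0.48.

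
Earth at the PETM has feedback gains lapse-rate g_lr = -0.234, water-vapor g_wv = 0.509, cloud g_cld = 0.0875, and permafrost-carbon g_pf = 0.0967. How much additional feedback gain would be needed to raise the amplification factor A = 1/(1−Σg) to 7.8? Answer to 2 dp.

Current total gain = 0.4592.
Target gain for A = 7.8: g* = 1 − 1/7.8 = 0.8718.
Additional gain needed = 0.8718 − 0.4592 = 0.41.

0.41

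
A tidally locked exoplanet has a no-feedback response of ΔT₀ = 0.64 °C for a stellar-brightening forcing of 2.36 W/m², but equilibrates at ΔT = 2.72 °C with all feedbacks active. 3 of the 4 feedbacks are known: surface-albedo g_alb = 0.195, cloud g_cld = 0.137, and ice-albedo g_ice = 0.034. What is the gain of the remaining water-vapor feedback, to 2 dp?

Amplification A = ΔT/ΔT₀ = 2.72/0.64 = 4.25.
Total gain g = 1 − 1/A = 1 − 1/4.25 = 0.7647.
Known gains sum to 0.195 + 0.137 + 0.034 = 0.366.
g_wv = 0.7647 − 0.366 = 0.40.

0.40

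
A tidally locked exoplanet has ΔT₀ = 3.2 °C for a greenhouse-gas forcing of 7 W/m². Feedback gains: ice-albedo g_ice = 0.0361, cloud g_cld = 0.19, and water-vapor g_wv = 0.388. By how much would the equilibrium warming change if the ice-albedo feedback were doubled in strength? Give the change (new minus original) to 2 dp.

0.86 °C

Original: g = 0.6141, ΔT = 3.2/(1−0.6141) = 8.2923 °C.
With doubled ice-albedo: g' = 0.6502, ΔT' = 3.2/(1−0.6502) = 9.1481 °C.
Change = 9.1481 − 8.2923 = 0.86 °C.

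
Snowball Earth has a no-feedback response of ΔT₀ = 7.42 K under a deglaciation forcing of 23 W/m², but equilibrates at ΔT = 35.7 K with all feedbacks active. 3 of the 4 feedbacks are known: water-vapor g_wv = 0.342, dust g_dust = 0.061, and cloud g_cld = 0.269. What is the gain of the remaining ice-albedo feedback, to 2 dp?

0.12

Amplification A = ΔT/ΔT₀ = 35.7/7.42 = 4.811.
Total gain g = 1 − 1/A = 1 − 1/4.811 = 0.7921.
Known gains sum to 0.342 + 0.061 + 0.269 = 0.672.
g_ice = 0.7921 − 0.672 = 0.12.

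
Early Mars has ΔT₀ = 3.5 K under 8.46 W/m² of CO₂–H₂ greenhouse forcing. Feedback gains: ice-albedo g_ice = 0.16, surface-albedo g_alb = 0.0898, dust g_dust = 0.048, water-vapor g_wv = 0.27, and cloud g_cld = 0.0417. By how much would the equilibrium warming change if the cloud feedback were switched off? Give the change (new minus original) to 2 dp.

Original: g = 0.6095, ΔT = 3.5/(1−0.6095) = 8.9629 K.
Without cloud: g' = 0.5678, ΔT' = 3.5/(1−0.5678) = 8.0981 K.
Change = 8.0981 − 8.9629 = -0.86 K.

-0.86 K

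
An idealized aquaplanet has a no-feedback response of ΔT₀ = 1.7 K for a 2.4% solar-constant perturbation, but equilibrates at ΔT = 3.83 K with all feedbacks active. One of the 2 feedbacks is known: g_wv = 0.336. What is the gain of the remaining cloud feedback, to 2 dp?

Amplification A = ΔT/ΔT₀ = 3.83/1.7 = 2.253.
Total gain g = 1 − 1/A = 1 − 1/2.253 = 0.5561.
The known gain is 0.336.
g_cld = 0.5561 − 0.336 = 0.22.

0.22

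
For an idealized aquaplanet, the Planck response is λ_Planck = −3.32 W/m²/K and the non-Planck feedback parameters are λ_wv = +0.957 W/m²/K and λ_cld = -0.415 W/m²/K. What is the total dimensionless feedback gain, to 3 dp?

0.163

Convert to gains: g_wv = 0.957/3.32 = 0.2883; g_cld = -0.415/3.32 = -0.125.
Total gain g = 0.1633.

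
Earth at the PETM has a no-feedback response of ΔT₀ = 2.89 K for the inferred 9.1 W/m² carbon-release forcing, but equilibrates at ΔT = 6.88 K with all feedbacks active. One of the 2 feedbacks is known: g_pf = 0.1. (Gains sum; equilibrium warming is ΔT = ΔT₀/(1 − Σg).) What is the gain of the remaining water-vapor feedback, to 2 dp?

0.48

Amplification A = ΔT/ΔT₀ = 6.88/2.89 = 2.381.
Total gain g = 1 − 1/A = 1 − 1/2.381 = 0.58.
The known gain is 0.1.
g_wv = 0.58 − 0.1 = 0.48.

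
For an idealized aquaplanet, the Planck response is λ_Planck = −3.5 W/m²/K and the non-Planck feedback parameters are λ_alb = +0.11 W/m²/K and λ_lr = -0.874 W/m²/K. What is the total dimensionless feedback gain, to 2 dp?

Convert to gains: g_alb = 0.11/3.5 = 0.03143; g_lr = -0.874/3.5 = -0.2497.
Total gain g = -0.21827.

-0.22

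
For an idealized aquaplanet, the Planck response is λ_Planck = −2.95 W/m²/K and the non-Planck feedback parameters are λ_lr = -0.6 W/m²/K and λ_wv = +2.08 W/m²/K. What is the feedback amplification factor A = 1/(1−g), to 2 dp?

2.01

Convert to gains: g_lr = -0.6/2.95 = -0.2034; g_wv = 2.08/2.95 = 0.7051.
Total gain g = 0.5017.
A = 1/(1 − 0.5017) = 2.01.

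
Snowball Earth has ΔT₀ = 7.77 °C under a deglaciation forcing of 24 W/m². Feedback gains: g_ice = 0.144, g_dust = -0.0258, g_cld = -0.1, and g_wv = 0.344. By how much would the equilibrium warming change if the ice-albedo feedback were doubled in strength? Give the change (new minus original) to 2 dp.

Original: g = 0.3622, ΔT = 7.77/(1−0.3622) = 12.1825 °C.
With doubled ice-albedo: g' = 0.5062, ΔT' = 7.77/(1−0.5062) = 15.7351 °C.
Change = 15.7351 − 12.1825 = 3.55 °C.

3.55 °C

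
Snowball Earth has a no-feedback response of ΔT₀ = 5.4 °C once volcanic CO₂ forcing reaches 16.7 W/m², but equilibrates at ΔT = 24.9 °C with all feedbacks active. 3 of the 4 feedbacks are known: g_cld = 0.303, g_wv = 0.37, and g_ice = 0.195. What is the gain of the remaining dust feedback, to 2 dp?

Amplification A = ΔT/ΔT₀ = 24.9/5.4 = 4.611.
Total gain g = 1 − 1/A = 1 − 1/4.611 = 0.7831.
Known gains sum to 0.303 + 0.37 + 0.195 = 0.868.
g_dust = 0.7831 − 0.868 = -0.08.

-0.08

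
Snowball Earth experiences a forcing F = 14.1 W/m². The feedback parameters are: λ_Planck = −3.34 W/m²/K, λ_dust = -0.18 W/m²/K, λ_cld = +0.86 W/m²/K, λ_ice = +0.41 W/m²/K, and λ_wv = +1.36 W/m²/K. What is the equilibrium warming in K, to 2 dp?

Net feedback parameter λ = (−3.34) + (-0.18) + (+0.86) + (+0.41) + (+1.36) = -0.89 W/m²/K.
ΔT = −F/λ = −14.1/(-0.89) = 15.84 K.

15.84 K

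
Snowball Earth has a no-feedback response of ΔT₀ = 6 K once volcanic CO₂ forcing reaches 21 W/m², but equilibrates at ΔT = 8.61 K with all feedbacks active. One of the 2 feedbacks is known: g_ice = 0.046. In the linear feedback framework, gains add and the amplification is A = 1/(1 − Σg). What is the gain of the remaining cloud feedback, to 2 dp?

0.26

Amplification A = ΔT/ΔT₀ = 8.61/6 = 1.435.
Total gain g = 1 − 1/A = 1 − 1/1.435 = 0.3031.
The known gain is 0.046.
g_cld = 0.3031 − 0.046 = 0.26.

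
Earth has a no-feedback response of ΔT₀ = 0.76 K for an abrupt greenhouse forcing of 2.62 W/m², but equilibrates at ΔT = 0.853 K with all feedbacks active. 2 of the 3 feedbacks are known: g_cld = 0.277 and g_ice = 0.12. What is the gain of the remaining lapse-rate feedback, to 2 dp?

-0.29

Amplification A = ΔT/ΔT₀ = 0.853/0.76 = 1.122.
Total gain g = 1 − 1/A = 1 − 1/1.122 = 0.1087.
Known gains sum to 0.277 + 0.12 = 0.397.
g_lr = 0.1087 − 0.397 = -0.29.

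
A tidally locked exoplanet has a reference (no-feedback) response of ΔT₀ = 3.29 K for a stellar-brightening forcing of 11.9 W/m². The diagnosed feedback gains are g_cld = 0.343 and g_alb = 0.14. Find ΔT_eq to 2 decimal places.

Total gain g = 0.343 + 0.14 = 0.483.
Amplification A = 1/(1 − 0.483) = 1.934.
ΔT = 3.29 × 1.934 = 6.36 K.

6.36 K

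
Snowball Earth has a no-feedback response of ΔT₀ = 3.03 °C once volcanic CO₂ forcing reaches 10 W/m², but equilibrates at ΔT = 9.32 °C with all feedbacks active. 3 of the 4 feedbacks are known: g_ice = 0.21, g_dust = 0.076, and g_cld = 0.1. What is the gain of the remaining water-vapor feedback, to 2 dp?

Amplification A = ΔT/ΔT₀ = 9.32/3.03 = 3.076.
Total gain g = 1 − 1/A = 1 − 1/3.076 = 0.6749.
Known gains sum to 0.21 + 0.076 + 0.1 = 0.386.
g_wv = 0.6749 − 0.386 = 0.29.

0.29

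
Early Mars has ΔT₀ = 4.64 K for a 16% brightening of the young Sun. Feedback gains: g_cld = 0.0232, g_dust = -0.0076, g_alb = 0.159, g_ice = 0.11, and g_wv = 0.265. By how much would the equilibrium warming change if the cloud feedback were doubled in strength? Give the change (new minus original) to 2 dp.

Original: g = 0.5496, ΔT = 4.64/(1−0.5496) = 10.3020 K.
With doubled cloud: g' = 0.5728, ΔT' = 4.64/(1−0.5728) = 10.8614 K.
Change = 10.8614 − 10.3020 = 0.56 K.

0.56 K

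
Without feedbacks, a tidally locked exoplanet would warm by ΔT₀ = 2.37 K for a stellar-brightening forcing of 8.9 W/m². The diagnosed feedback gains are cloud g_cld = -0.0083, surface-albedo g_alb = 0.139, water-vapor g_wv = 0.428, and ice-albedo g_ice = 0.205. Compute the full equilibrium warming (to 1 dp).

Total gain g = -0.0083 + 0.139 + 0.428 + 0.205 = 0.7637.
Amplification A = 1/(1 − 0.7637) = 4.232.
ΔT = 2.37 × 4.232 = 10.0 K.

10.0 K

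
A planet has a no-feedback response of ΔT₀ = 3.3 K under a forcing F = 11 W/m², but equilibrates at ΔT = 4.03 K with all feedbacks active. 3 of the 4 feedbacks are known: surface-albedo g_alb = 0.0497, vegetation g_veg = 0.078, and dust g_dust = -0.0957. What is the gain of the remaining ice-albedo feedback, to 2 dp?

Amplification A = ΔT/ΔT₀ = 4.03/3.3 = 1.221.
Total gain g = 1 − 1/A = 1 − 1/1.221 = 0.181.
Known gains sum to 0.0497 + 0.078 − 0.0957 = 0.032.
g_ice = 0.181 − 0.032 = 0.15.

0.15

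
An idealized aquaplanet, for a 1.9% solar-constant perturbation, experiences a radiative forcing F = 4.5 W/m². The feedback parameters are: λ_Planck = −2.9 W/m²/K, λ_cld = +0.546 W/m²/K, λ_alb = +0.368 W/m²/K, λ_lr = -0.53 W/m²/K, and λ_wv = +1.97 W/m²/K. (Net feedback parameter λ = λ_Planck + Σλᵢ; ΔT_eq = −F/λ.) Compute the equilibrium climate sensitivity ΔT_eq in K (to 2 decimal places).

8.24 K

Net feedback parameter λ = (−2.9) + (+0.546) + (+0.368) + (-0.53) + (+1.97) = -0.546 W/m²/K.
ΔT = −F/λ = −4.5/(-0.546) = 8.24 K.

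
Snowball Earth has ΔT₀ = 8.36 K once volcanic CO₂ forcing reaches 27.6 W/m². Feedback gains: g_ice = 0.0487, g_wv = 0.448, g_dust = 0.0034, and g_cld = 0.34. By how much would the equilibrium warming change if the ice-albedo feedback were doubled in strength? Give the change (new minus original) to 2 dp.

22.90 K

Original: g = 0.8401, ΔT = 8.36/(1−0.8401) = 52.2827 K.
With doubled ice-albedo: g' = 0.8888, ΔT' = 8.36/(1−0.8888) = 75.1799 K.
Change = 75.1799 − 52.2827 = 22.90 K.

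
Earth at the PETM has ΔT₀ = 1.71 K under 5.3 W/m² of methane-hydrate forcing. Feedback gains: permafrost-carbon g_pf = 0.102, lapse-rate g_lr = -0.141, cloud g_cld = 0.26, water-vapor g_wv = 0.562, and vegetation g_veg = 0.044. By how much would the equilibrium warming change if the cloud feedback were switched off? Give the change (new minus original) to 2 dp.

-5.94 K

Original: g = 0.827, ΔT = 1.71/(1−0.827) = 9.8844 K.
Without cloud: g' = 0.567, ΔT' = 1.71/(1−0.567) = 3.9492 K.
Change = 3.9492 − 9.8844 = -5.94 K.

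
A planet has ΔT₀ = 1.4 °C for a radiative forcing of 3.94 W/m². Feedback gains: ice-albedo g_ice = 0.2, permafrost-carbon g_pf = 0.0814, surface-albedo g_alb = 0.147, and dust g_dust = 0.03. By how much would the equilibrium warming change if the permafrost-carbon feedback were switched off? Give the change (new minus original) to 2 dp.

Original: g = 0.4584, ΔT = 1.4/(1−0.4584) = 2.5849 °C.
Without permafrost-carbon: g' = 0.377, ΔT' = 1.4/(1−0.377) = 2.2472 °C.
Change = 2.2472 − 2.5849 = -0.34 °C.

-0.34 °C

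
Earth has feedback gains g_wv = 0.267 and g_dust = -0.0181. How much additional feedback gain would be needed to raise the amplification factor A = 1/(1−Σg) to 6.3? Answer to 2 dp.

0.59

Current total gain = 0.2489.
Target gain for A = 6.3: g* = 1 − 1/6.3 = 0.8413.
Additional gain needed = 0.8413 − 0.2489 = 0.59.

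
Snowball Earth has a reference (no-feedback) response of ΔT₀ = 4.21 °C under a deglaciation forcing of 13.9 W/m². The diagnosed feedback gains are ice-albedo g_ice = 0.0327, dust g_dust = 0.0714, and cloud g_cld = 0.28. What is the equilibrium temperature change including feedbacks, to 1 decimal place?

6.8 °C

Total gain g = 0.0327 + 0.0714 + 0.28 = 0.3841.
Amplification A = 1/(1 − 0.3841) = 1.624.
ΔT = 4.21 × 1.624 = 6.8 °C.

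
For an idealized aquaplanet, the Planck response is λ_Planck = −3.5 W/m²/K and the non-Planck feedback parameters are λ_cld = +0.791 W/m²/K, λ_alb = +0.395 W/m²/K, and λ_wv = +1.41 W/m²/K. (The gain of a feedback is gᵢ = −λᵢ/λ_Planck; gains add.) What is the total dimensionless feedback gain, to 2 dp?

Convert to gains: g_cld = 0.791/3.5 = 0.226; g_alb = 0.395/3.5 = 0.1129; g_wv = 1.41/3.5 = 0.4029.
Total gain g = 0.7418.

0.74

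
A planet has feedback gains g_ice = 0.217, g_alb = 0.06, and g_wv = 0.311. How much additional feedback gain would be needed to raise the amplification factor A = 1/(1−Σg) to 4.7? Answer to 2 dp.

0.20

Current total gain = 0.588.
Target gain for A = 4.7: g* = 1 − 1/4.7 = 0.7872.
Additional gain needed = 0.7872 − 0.588 = 0.20.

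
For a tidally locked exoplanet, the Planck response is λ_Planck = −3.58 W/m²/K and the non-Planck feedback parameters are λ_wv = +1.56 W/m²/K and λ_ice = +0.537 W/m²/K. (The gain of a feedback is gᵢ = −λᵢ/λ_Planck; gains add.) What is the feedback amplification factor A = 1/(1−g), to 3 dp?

Convert to gains: g_wv = 1.56/3.58 = 0.4358; g_ice = 0.537/3.58 = 0.15.
Total gain g = 0.5858.
A = 1/(1 − 0.5858) = 2.414.

2.414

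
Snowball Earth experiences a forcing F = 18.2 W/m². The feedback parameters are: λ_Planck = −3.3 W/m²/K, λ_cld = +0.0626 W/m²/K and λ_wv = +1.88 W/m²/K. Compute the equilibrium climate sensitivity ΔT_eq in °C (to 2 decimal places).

13.41 °C

Net feedback parameter λ = (−3.3) + (+0.0626) + (+1.88) = -1.3574 W/m²/K.
ΔT = −F/λ = −18.2/(-1.3574) = 13.41 °C.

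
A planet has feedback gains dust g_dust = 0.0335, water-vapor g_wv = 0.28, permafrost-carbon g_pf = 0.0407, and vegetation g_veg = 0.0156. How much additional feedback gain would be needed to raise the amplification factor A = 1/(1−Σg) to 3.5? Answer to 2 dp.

Current total gain = 0.3698.
Target gain for A = 3.5: g* = 1 − 1/3.5 = 0.7143.
Additional gain needed = 0.7143 − 0.3698 = 0.34.

0.34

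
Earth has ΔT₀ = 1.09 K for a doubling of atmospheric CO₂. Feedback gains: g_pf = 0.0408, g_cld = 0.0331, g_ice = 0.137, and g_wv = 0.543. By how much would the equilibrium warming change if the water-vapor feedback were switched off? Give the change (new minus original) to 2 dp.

Original: g = 0.7539, ΔT = 1.09/(1−0.7539) = 4.4291 K.
Without water-vapor: g' = 0.2109, ΔT' = 1.09/(1−0.2109) = 1.3813 K.
Change = 1.3813 − 4.4291 = -3.05 K.

-3.05 K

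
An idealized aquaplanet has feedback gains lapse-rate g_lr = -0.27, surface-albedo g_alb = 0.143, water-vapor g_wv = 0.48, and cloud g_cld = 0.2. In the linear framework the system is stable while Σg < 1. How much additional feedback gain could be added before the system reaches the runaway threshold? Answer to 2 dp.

Current total gain = -0.27 + 0.143 + 0.48 + 0.2 = 0.553.
Margin to runaway = 1 − 0.553 = 0.45.

0.45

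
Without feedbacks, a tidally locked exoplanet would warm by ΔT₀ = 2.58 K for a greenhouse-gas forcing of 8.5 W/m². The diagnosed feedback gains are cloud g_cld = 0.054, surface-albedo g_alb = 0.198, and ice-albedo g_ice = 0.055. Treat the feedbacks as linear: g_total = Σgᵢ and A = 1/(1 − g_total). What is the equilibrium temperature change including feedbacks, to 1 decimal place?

3.7 K

Total gain g = 0.054 + 0.198 + 0.055 = 0.307.
Amplification A = 1/(1 − 0.307) = 1.443.
ΔT = 2.58 × 1.443 = 3.7 K.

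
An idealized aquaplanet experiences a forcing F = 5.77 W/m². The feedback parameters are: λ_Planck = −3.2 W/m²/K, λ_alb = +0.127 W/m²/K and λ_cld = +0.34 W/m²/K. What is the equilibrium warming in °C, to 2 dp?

2.11 °C

Net feedback parameter λ = (−3.2) + (+0.127) + (+0.34) = -2.733 W/m²/K.
ΔT = −F/λ = −5.77/(-2.733) = 2.11 °C.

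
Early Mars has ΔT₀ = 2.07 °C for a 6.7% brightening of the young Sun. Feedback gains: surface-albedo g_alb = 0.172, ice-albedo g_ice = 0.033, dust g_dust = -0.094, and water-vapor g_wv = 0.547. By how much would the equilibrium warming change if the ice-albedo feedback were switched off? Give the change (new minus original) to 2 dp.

-0.53 °C

Original: g = 0.658, ΔT = 2.07/(1−0.658) = 6.0526 °C.
Without ice-albedo: g' = 0.625, ΔT' = 2.07/(1−0.625) = 5.5200 °C.
Change = 5.5200 − 6.0526 = -0.53 °C.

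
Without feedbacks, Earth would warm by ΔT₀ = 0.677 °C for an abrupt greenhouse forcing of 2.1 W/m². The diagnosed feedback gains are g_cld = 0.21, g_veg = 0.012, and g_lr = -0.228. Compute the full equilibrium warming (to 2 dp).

0.67 °C

Total gain g = 0.21 + 0.012 − 0.228 = -0.006.
Amplification A = 1/(1 + 0.006) = 0.994.
ΔT = 0.677 × 0.994 = 0.67 °C.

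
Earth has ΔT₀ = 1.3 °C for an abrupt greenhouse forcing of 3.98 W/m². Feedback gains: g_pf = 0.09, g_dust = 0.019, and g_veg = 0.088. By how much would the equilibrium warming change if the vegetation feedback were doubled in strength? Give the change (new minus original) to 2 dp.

Original: g = 0.197, ΔT = 1.3/(1−0.197) = 1.6189 °C.
With doubled vegetation: g' = 0.285, ΔT' = 1.3/(1−0.285) = 1.8182 °C.
Change = 1.8182 − 1.6189 = 0.20 °C.

0.20 °C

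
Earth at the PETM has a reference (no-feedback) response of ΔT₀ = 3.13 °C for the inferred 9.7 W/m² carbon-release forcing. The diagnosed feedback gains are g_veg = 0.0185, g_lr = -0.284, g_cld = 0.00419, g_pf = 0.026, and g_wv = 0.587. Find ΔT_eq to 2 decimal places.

Total gain g = 0.0185 − 0.284 + 0.00419 + 0.026 + 0.587 = 0.35169.
Amplification A = 1/(1 − 0.35169) = 1.542.
ΔT = 3.13 × 1.542 = 4.83 °C.

4.83 °C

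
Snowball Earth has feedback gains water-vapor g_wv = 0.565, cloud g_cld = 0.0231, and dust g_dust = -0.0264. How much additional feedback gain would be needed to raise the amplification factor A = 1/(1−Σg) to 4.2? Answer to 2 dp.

0.20

Current total gain = 0.5617.
Target gain for A = 4.2: g* = 1 − 1/4.2 = 0.7619.
Additional gain needed = 0.7619 − 0.5617 = 0.20.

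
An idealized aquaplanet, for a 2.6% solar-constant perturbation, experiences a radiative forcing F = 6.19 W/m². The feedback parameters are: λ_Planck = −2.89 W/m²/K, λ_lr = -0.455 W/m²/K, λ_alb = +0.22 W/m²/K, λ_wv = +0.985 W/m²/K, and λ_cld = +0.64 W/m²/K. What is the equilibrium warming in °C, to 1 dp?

Net feedback parameter λ = (−2.89) + (-0.455) + (+0.22) + (+0.985) + (+0.64) = -1.5 W/m²/K.
ΔT = −F/λ = −6.19/(-1.5) = 4.1 °C.

4.1 °C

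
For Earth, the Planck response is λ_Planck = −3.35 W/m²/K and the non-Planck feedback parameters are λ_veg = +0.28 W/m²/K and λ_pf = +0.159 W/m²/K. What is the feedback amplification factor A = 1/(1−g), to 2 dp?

1.15

Convert to gains: g_veg = 0.28/3.35 = 0.08358; g_pf = 0.159/3.35 = 0.04746.
Total gain g = 0.13104.
A = 1/(1 − 0.13104) = 1.15.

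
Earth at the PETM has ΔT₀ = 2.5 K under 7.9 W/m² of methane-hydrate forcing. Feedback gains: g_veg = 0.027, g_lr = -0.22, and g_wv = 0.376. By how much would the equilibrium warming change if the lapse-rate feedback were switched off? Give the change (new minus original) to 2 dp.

1.13 K

Original: g = 0.183, ΔT = 2.5/(1−0.183) = 3.0600 K.
Without lapse-rate: g' = 0.403, ΔT' = 2.5/(1−0.403) = 4.1876 K.
Change = 4.1876 − 3.0600 = 1.13 K.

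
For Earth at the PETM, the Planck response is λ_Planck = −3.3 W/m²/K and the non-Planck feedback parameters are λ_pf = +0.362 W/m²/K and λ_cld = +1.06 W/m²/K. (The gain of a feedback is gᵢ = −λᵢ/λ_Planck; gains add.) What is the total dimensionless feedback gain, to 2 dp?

Convert to gains: g_pf = 0.362/3.3 = 0.1097; g_cld = 1.06/3.3 = 0.3212.
Total gain g = 0.4309.

0.43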